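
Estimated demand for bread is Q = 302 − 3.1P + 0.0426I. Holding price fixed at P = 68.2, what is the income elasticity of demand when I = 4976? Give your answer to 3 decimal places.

At P = 68.2, I = 4976: Q = 302.558.
Holding P constant, ∂Q/∂I = 0.0426.
η_I = (∂Q/∂I)·(I/Q) = 0.0426 × (4976/302.558) = 0.701.

0.701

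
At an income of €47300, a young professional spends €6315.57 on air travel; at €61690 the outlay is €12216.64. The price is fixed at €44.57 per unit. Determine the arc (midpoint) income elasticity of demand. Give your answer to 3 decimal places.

2.412

With a constant price, Q₁ = 6315.57/44.57 = 141.700 and Q₂ = 12216.64/44.57 = 274.100 (equivalently, work directly with expenditure since P cancels).
Midpoint %ΔQ = (12216.64 − 6315.57)/9266.11 = 0.63684; midpoint %ΔI = (61690 − 47300)/54495 = 0.26406.
η = 0.63684 / 0.26406 = 2.412.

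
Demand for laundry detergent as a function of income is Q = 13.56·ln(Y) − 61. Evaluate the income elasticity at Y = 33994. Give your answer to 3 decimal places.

At Y = 33994: Q = 80.484.
dQ/dY = 13.56/Y = 0.000398894 at this income.
η = (dQ/dY)·(Y/Q) = 0.000398894 × (33994/80.484) = 0.168.

0.168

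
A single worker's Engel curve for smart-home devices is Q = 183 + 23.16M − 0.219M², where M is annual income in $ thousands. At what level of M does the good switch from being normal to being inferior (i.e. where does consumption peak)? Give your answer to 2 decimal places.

dQ/dM = 23.16 − 0.438M.
The good is inferior where dQ/dM < 0. Setting dQ/dM = 0 gives M = 23.16 / 0.438 = 52.88.

52.88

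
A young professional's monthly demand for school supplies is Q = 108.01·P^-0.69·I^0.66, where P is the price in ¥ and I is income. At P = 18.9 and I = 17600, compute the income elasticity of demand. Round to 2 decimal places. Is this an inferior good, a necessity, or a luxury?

For a multiplicative demand Q = A·P^α·I^β, the income elasticity is β everywhere.
Here β = 0.66, so η = 0.66.
Since 0 < η < 1, this is a necessity.

0.66 (necessity)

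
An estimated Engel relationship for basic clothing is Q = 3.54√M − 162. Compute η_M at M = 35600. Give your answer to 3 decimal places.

At M = 35600: Q = 505.926.
dQ/dM = 3.54/(2√M) = 0.00938098 at this income.
η = (dQ/dM)·(M/Q) = 0.00938098 × (35600/505.926) = 0.660.

0.660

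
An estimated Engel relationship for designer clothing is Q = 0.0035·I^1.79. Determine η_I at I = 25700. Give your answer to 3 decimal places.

1.790

For Q = A·I^β the income elasticity is constant and equal to β.
Here β = 1.79, so η = 1.790.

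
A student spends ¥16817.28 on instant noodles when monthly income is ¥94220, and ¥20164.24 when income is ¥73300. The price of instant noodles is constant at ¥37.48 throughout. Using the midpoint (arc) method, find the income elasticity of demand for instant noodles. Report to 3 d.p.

-0.725

With a constant price, Q₁ = 16817.28/37.48 = 448.700 and Q₂ = 20164.24/37.48 = 538.000 (equivalently, work directly with expenditure since P cancels).
Midpoint %ΔQ = (20164.24 − 16817.28)/18490.76 = 0.18101; midpoint %ΔI = (73300 − 94220)/83760 = -0.24976.
η = 0.18101 / -0.24976 = -0.725.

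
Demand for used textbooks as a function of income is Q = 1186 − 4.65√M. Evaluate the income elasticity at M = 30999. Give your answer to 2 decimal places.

At M = 30999: Q = 367.296.
dQ/dM = -4.65/(2√M) = -0.0132053 at this income.
η = (dQ/dM)·(M/Q) = -0.0132053 × (30999/367.296) = -1.11.

-1.11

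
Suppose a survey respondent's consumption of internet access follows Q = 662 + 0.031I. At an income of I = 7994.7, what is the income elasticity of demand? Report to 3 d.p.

0.272

At I = 7994.7: Q = 909.836.
dQ/dI = 0.031.
η = (dQ/dI)·(I/Q) = 0.031 × (7994.7/909.836) = 0.272.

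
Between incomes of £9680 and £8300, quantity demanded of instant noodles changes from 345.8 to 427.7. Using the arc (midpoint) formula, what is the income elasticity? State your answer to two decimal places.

ΔQ = 427.7 − 345.8 = 81.9; midpoint Q̄ = (345.8 + 427.7)/2 = 386.75.
ΔI = 8300 − 9680 = -1380; midpoint Ī = (9680 + 8300)/2 = 8990.
η = (ΔQ/Q̄) ÷ (ΔI/Ī) = (81.9/386.75) ÷ (-1380/8990) = -1.38.

-1.38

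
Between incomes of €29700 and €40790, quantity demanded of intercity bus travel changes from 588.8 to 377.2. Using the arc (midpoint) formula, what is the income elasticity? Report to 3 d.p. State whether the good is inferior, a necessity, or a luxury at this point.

-1.392 (inferior good)

ΔQ = 377.2 − 588.8 = -211.6; midpoint Q̄ = (588.8 + 377.2)/2 = 483.
ΔI = 40790 − 29700 = 11090; midpoint Ī = (29700 + 40790)/2 = 35245.
η = (ΔQ/Q̄) ÷ (ΔI/Ī) = (-211.6/483) ÷ (11090/35245) = -1.392.
η < 0 ⇒ inferior good.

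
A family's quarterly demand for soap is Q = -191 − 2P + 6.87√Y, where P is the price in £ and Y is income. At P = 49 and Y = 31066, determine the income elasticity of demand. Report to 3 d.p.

0.657

At P = 49, Y = 31066: Q = 921.875.
Holding P constant, ∂Q/∂Y = 6.87/(2√Y) = 0.0194888.
η_Y = (∂Q/∂Y)·(Y/Q) = 0.0194888 × (31066/921.875) = 0.657.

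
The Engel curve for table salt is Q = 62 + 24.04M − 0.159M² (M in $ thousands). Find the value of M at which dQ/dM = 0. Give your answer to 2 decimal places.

75.60

dQ/dM = 24.04 − 0.318M.
The good is inferior where dQ/dM < 0. Setting dQ/dM = 0 gives M = 24.04 / 0.318 = 75.60.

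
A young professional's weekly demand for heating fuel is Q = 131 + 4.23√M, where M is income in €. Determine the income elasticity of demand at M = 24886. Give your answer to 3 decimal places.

At M = 24886: Q = 798.295.
dQ/dM = 4.23/(2√M) = 0.013407 at this income.
η = (dQ/dM)·(M/Q) = 0.013407 × (24886/798.295) = 0.418.

0.418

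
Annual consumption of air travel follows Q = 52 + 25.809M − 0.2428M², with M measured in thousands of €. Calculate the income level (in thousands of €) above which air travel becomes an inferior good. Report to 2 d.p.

dQ/dM = 25.809 − 0.4856M.
The good is inferior where dQ/dM < 0. Setting dQ/dM = 0 gives M = 25.809 / 0.4856 = 53.15.

53.15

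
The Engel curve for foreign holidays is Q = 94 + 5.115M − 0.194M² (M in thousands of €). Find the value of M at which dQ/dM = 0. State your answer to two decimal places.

dQ/dM = 5.115 − 0.388M.
The good is inferior where dQ/dM < 0. Setting dQ/dM = 0 gives M = 5.115 / 0.388 = 13.18.

13.18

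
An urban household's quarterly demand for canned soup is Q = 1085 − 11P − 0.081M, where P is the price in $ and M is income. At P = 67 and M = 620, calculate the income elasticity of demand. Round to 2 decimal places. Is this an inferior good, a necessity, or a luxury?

At P = 67, M = 620: Q = 297.780.
Holding P constant, ∂Q/∂M = −0.081.
η_M = (∂Q/∂M)·(M/Q) = -0.081 × (620/297.780) = -0.17.
Since η < 0, this is an inferior good.

-0.17 (inferior good)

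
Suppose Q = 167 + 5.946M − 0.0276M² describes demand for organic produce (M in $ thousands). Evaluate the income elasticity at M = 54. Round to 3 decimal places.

At M = 54: Q = 407.6024.
dQ/dM = 5.946 − 0.0552M = 2.96520.
η = (dQ/dM)·(M/Q) = 2.96520 × (54/407.6024) = 0.393.

0.393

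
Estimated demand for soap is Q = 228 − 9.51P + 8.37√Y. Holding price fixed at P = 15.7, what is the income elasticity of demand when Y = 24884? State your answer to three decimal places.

0.472

At P = 15.7, Y = 24884: Q = 1399.032.
Holding P constant, ∂Q/∂Y = 8.37/(2√Y) = 0.0265299.
η_Y = (∂Q/∂Y)·(Y/Q) = 0.0265299 × (24884/1399.032) = 0.472.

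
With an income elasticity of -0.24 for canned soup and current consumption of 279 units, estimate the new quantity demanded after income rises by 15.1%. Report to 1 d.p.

268.9

%ΔQ ≈ η × %ΔI = -0.24 × 15.1% = -3.624%.
New Q ≈ 279 × (1 − 0.03624) = 268.9.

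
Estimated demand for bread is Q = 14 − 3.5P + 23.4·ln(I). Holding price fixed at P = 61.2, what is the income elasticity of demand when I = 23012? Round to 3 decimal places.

0.672

At P = 61.2, I = 23012: Q = 34.824.
Holding P constant, ∂Q/∂I = 23.4/I = 0.00101686.
η_I = (∂Q/∂I)·(I/Q) = 0.00101686 × (23012/34.824) = 0.672.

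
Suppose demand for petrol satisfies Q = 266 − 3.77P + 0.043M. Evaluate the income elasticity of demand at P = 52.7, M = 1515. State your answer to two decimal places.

0.49

At P = 52.7, M = 1515: Q = 132.466.
Holding P constant, ∂Q/∂M = 0.043.
η_M = (∂Q/∂M)·(M/Q) = 0.043 × (1515/132.466) = 0.49.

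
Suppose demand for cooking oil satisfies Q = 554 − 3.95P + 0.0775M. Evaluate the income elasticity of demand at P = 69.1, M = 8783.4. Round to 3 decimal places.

At P = 69.1, M = 8783.4: Q = 961.768.
Holding P constant, ∂Q/∂M = 0.0775.
η_M = (∂Q/∂M)·(M/Q) = 0.0775 × (8783.4/961.768) = 0.708.

0.708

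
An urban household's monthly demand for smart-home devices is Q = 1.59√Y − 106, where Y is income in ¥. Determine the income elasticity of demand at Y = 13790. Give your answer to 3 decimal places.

At Y = 13790: Q = 80.715.
dQ/dY = 1.59/(2√Y) = 0.00676994 at this income.
η = (dQ/dY)·(Y/Q) = 0.00676994 × (13790/80.715) = 1.157.

1.157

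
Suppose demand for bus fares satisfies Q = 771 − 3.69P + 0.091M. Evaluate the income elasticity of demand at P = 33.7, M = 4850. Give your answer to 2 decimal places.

0.41

At P = 33.7, M = 4850: Q = 1087.997.
Holding P constant, ∂Q/∂M = 0.091.
η_M = (∂Q/∂M)·(M/Q) = 0.091 × (4850/1087.997) = 0.41.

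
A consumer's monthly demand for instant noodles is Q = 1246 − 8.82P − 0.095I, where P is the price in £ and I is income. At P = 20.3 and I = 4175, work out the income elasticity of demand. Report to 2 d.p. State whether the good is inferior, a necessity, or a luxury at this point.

-0.59 (inferior good)

At P = 20.3, I = 4175: Q = 670.329.
Holding P constant, ∂Q/∂I = −0.095.
η_I = (∂Q/∂I)·(I/Q) = -0.095 × (4175/670.329) = -0.59.
Since η < 0, this is an inferior good.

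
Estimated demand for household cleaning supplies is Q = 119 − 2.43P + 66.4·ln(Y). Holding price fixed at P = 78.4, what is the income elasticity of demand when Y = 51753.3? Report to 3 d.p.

At P = 78.4, Y = 51753.3: Q = 649.210.
Holding P constant, ∂Q/∂Y = 66.4/Y = 0.00128301.
η_Y = (∂Q/∂Y)·(Y/Q) = 0.00128301 × (51753.3/649.210) = 0.102.

0.102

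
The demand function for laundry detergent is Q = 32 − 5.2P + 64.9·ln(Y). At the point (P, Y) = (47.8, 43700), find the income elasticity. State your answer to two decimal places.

0.14

At P = 47.8, Y = 43700: Q = 476.903.
Holding P constant, ∂Q/∂Y = 64.9/Y = 0.00148513.
η_Y = (∂Q/∂Y)·(Y/Q) = 0.00148513 × (43700/476.903) = 0.14.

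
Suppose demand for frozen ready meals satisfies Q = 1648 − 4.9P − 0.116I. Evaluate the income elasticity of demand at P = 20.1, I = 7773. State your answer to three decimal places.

-1.392

At P = 20.1, I = 7773: Q = 647.842.
Holding P constant, ∂Q/∂I = −0.116.
η_I = (∂Q/∂I)·(I/Q) = -0.116 × (7773/647.842) = -1.392.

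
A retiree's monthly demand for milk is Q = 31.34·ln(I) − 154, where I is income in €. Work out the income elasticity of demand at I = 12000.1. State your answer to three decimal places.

At I = 12000.1: Q = 140.366.
dQ/dI = 31.34/I = 0.00261164 at this income.
η = (dQ/dI)·(I/Q) = 0.00261164 × (12000.1/140.366) = 0.223.

0.223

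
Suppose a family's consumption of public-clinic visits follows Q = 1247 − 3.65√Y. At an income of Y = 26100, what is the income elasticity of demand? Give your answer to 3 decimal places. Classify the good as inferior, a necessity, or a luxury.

At Y = 26100: Q = 657.324.
dQ/dY = -3.65/(2√Y) = -0.0112965 at this income.
η = (dQ/dY)·(Y/Q) = -0.0112965 × (26100/657.324) = -0.449.
Since η < 0, the good is an inferior good.

-0.449 (inferior good)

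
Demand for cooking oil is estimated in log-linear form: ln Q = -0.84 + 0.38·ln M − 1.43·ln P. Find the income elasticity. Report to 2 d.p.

In a log-linear demand, the coefficient on ln M is the income elasticity.
So η = 0.38.

0.38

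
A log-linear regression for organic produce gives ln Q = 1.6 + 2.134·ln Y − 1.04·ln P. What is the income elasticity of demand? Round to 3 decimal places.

In a log-linear demand, the coefficient on ln Y is the income elasticity.
So η = 2.134.

2.134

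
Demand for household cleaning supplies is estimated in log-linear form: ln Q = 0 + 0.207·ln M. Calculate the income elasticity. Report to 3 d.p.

In a log-linear demand, the coefficient on ln M is the income elasticity.
So η = 0.207.

0.207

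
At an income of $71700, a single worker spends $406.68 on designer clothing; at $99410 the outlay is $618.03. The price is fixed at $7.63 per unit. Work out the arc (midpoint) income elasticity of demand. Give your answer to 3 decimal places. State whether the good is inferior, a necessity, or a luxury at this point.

1.274 (luxury)

With a constant price, Q₁ = 406.68/7.63 = 53.300 and Q₂ = 618.03/7.63 = 81.000 (equivalently, work directly with expenditure since P cancels).
Midpoint %ΔQ = (618.03 − 406.68)/512.36 = 0.41251; midpoint %ΔI = (99410 − 71700)/85555 = 0.32389.
η = 0.41251 / 0.32389 = 1.274.
η > 1 ⇒ luxury.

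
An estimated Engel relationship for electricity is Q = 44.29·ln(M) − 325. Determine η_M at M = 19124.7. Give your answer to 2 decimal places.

At M = 19124.7: Q = 111.643.
dQ/dM = 44.29/M = 0.00231585 at this income.
η = (dQ/dM)·(M/Q) = 0.00231585 × (19124.7/111.643) = 0.40.

0.40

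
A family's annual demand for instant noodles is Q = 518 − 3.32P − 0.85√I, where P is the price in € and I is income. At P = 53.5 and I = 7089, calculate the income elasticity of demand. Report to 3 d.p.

At P = 53.5, I = 7089: Q = 268.813.
Holding P constant, ∂Q/∂I = -0.85/(2√I) = -0.00504773.
η_I = (∂Q/∂I)·(I/Q) = -0.00504773 × (7089/268.813) = -0.133.

-0.133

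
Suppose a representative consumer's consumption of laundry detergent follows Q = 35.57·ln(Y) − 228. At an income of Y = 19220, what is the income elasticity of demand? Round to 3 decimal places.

At Y = 19220: Q = 122.852.
dQ/dY = 35.57/Y = 0.00185068 at this income.
η = (dQ/dY)·(Y/Q) = 0.00185068 × (19220/122.852) = 0.290.

0.290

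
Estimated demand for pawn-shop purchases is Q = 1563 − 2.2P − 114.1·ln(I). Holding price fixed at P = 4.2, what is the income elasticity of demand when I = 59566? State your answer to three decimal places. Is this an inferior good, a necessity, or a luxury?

-0.381 (inferior good)

At P = 4.2, I = 59566: Q = 299.249.
Holding P constant, ∂Q/∂I = -114.1/I = -0.00191552.
η_I = (∂Q/∂I)·(I/Q) = -0.00191552 × (59566/299.249) = -0.381.
Since η < 0, this is an inferior good.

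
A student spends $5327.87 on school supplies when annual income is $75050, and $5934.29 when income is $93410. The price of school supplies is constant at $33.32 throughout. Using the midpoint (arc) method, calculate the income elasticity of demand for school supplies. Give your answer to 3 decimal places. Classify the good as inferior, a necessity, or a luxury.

0.494 (necessity)

With a constant price, Q₁ = 5327.87/33.32 = 159.900 and Q₂ = 5934.29/33.32 = 178.100 (equivalently, work directly with expenditure since P cancels).
Midpoint %ΔQ = (5934.29 − 5327.87)/5631.08 = 0.10769; midpoint %ΔI = (93410 − 75050)/84230 = 0.21797.
η = 0.10769 / 0.21797 = 0.494.
0 < η < 1 ⇒ necessity.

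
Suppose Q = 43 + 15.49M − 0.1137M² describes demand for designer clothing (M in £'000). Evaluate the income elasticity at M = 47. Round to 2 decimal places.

0.43

At M = 47: Q = 519.8667.
dQ/dM = 15.49 − 0.2274M = 4.80220.
η = (dQ/dM)·(M/Q) = 4.80220 × (47/519.8667) = 0.43.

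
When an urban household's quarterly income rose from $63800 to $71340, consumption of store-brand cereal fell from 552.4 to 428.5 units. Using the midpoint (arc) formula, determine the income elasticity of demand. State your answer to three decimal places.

-2.264

ΔQ = 428.5 − 552.4 = -123.9; midpoint Q̄ = (552.4 + 428.5)/2 = 490.45.
ΔI = 71340 − 63800 = 7540; midpoint Ī = (63800 + 71340)/2 = 67570.
η = (ΔQ/Q̄) ÷ (ΔI/Ī) = (-123.9/490.45) ÷ (7540/67570) = -2.264.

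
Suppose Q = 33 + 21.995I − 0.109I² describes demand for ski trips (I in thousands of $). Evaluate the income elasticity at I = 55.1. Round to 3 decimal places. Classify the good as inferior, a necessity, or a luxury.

At I = 55.1: Q = 913.9994.
dQ/dI = 21.995 − 0.218I = 9.98320.
η = (dQ/dI)·(I/Q) = 9.98320 × (55.1/913.9994) = 0.602.
0 < η < 1 ⇒ necessity.

0.602 (necessity)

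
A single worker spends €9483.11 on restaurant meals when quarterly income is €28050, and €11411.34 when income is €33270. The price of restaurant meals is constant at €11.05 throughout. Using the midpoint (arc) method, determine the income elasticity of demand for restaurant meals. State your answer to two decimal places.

1.08

With a constant price, Q₁ = 9483.11/11.05 = 858.200 and Q₂ = 11411.34/11.05 = 1032.700 (equivalently, work directly with expenditure since P cancels).
Midpoint %ΔQ = (11411.34 − 9483.11)/10447.23 = 0.18457; midpoint %ΔI = (33270 − 28050)/30660 = 0.17025.
η = 0.18457 / 0.17025 = 1.08.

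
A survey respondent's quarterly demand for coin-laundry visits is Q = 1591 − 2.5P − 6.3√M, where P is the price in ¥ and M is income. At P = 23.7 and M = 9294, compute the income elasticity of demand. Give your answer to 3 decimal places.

At P = 23.7, M = 9294: Q = 924.396.
Holding P constant, ∂Q/∂M = -6.3/(2√M) = -0.0326745.
η_M = (∂Q/∂M)·(M/Q) = -0.0326745 × (9294/924.396) = -0.329.

-0.329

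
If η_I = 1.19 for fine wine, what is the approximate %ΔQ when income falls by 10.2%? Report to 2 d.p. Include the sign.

-12.14%

%ΔQ ≈ η × %ΔI = 1.19 × (-10.2%) = -12.14%.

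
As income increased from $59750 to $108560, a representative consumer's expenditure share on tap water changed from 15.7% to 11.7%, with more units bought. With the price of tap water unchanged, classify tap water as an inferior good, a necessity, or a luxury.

Quantity rises but the budget share falls as income rises, so 0 < η < 1.

necessity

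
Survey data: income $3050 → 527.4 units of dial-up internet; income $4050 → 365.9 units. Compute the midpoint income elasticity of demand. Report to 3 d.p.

ΔQ = 365.9 − 527.4 = -161.5; midpoint Q̄ = (527.4 + 365.9)/2 = 446.65.
ΔI = 4050 − 3050 = 1000; midpoint Ī = (3050 + 4050)/2 = 3550.
η = (ΔQ/Q̄) ÷ (ΔI/Ī) = (-161.5/446.65) ÷ (1000/3550) = -1.284.

-1.284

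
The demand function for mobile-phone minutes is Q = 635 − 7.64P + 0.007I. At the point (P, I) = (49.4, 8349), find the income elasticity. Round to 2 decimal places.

0.18

At P = 49.4, I = 8349: Q = 316.027.
Holding P constant, ∂Q/∂I = 0.007.
η_I = (∂Q/∂I)·(I/Q) = 0.007 × (8349/316.027) = 0.18.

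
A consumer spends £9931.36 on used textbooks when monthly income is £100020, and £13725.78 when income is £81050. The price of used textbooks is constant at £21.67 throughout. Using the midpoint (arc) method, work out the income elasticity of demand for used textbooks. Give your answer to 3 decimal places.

-1.531

With a constant price, Q₁ = 9931.36/21.67 = 458.300 and Q₂ = 13725.78/21.67 = 633.400 (equivalently, work directly with expenditure since P cancels).
Midpoint %ΔQ = (13725.78 − 9931.36)/11828.57 = 0.32078; midpoint %ΔI = (81050 − 100020)/90535 = -0.20953.
η = 0.32078 / -0.20953 = -1.531.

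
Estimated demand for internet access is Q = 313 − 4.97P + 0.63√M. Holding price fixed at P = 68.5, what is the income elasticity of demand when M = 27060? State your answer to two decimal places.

At P = 68.5, M = 27060: Q = 76.190.
Holding P constant, ∂Q/∂M = 0.63/(2√M) = 0.0019149.
η_M = (∂Q/∂M)·(M/Q) = 0.0019149 × (27060/76.190) = 0.68.

0.68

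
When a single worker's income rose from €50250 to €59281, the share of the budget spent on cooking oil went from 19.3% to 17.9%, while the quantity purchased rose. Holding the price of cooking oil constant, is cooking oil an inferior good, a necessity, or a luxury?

necessity

Quantity rises but the budget share falls as income rises, so 0 < η < 1.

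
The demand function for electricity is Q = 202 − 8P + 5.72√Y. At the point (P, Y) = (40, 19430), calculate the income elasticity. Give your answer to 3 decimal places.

At P = 40, Y = 19430: Q = 679.320.
Holding P constant, ∂Q/∂Y = 5.72/(2√Y) = 0.0205177.
η_Y = (∂Q/∂Y)·(Y/Q) = 0.0205177 × (19430/679.320) = 0.587.

0.587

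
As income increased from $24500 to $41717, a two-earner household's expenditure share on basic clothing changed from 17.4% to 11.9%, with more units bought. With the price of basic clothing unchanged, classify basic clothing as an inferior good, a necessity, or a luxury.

Quantity rises but the budget share falls as income rises, so 0 < η < 1.

necessity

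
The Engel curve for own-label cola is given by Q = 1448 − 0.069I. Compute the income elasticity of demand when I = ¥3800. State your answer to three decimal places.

-0.221

At I = 3800: Q = 1185.800.
dQ/dI = −0.069.
η = (dQ/dI)·(I/Q) = -0.069 × (3800/1185.800) = -0.221.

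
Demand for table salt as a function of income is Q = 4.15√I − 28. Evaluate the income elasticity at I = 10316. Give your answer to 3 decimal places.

At I = 10316: Q = 393.506.
dQ/dI = 4.15/(2√I) = 0.0204297 at this income.
η = (dQ/dI)·(I/Q) = 0.0204297 × (10316/393.506) = 0.536.

0.536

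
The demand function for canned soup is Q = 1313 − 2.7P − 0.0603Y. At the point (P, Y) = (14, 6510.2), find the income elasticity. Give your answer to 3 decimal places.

At P = 14, Y = 6510.2: Q = 882.635.
Holding P constant, ∂Q/∂Y = −0.0603.
η_Y = (∂Q/∂Y)·(Y/Q) = -0.0603 × (6510.2/882.635) = -0.445.

-0.445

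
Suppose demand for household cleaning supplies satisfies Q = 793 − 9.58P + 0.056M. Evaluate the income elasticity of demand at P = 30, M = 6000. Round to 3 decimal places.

0.399

At P = 30, M = 6000: Q = 841.600.
Holding P constant, ∂Q/∂M = 0.056.
η_M = (∂Q/∂M)·(M/Q) = 0.056 × (6000/841.600) = 0.399.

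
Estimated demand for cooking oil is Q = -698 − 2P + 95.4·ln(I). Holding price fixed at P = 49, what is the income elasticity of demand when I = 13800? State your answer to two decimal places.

At P = 49, I = 13800: Q = 113.393.
Holding P constant, ∂Q/∂I = 95.4/I = 0.00691304.
η_I = (∂Q/∂I)·(I/Q) = 0.00691304 × (13800/113.393) = 0.84.

0.84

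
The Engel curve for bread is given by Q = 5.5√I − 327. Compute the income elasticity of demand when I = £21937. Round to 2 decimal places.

At I = 21937: Q = 487.613.
dQ/dI = 5.5/(2√I) = 0.0185671 at this income.
η = (dQ/dI)·(I/Q) = 0.0185671 × (21937/487.613) = 0.84.

0.84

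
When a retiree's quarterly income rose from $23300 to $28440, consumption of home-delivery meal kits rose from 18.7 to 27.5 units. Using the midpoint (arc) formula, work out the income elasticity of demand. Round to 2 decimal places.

ΔQ = 27.5 − 18.7 = 8.8; midpoint Q̄ = (18.7 + 27.5)/2 = 23.1.
ΔI = 28440 − 23300 = 5140; midpoint Ī = (23300 + 28440)/2 = 25870.
η = (ΔQ/Q̄) ÷ (ΔI/Ī) = (8.8/23.1) ÷ (5140/25870) = 1.92.

1.92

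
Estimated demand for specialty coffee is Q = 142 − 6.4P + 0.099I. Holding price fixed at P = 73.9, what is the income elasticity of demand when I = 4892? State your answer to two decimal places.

At P = 73.9, I = 4892: Q = 153.348.
Holding P constant, ∂Q/∂I = 0.099.
η_I = (∂Q/∂I)·(I/Q) = 0.099 × (4892/153.348) = 3.16.

3.16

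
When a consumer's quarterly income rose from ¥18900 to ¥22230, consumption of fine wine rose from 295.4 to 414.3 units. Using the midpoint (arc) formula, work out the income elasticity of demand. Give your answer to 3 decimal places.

2.069

ΔQ = 414.3 − 295.4 = 118.9; midpoint Q̄ = (295.4 + 414.3)/2 = 354.85.
ΔI = 22230 − 18900 = 3330; midpoint Ī = (18900 + 22230)/2 = 20565.
η = (ΔQ/Q̄) ÷ (ΔI/Ī) = (118.9/354.85) ÷ (3330/20565) = 2.069.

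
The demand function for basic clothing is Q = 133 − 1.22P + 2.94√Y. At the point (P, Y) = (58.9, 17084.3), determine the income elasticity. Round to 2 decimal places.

At P = 58.9, Y = 17084.3: Q = 445.420.
Holding P constant, ∂Q/∂Y = 2.94/(2√Y) = 0.0112465.
η_Y = (∂Q/∂Y)·(Y/Q) = 0.0112465 × (17084.3/445.420) = 0.43.

0.43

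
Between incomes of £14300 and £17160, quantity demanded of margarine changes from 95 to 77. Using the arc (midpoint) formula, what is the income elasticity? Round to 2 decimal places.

-1.15

ΔQ = 77 − 95 = -18; midpoint Q̄ = (95 + 77)/2 = 86.
ΔI = 17160 − 14300 = 2860; midpoint Ī = (14300 + 17160)/2 = 15730.
η = (ΔQ/Q̄) ÷ (ΔI/Ī) = (-18/86) ÷ (2860/15730) = -1.15.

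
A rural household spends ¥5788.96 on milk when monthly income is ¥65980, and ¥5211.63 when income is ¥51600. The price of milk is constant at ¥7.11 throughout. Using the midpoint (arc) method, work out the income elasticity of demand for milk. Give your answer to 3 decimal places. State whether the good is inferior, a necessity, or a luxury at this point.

With a constant price, Q₁ = 5788.96/7.11 = 814.200 and Q₂ = 5211.63/7.11 = 733.000 (equivalently, work directly with expenditure since P cancels).
Midpoint %ΔQ = (5211.63 − 5788.96)/5500.30 = -0.10496; midpoint %ΔI = (51600 − 65980)/58790 = -0.24460.
η = -0.10496 / -0.24460 = 0.429.
0 < η < 1 ⇒ necessity.

0.429 (necessity)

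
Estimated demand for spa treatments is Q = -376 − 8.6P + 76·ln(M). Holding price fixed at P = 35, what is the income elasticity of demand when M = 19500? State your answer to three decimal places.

At P = 35, M = 19500: Q = 73.741.
Holding P constant, ∂Q/∂M = 76/M = 0.00389744.
η_M = (∂Q/∂M)·(M/Q) = 0.00389744 × (19500/73.741) = 1.031.

1.031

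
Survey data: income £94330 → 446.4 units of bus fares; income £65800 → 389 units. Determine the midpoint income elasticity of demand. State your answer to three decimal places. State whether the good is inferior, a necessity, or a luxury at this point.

0.386 (necessity)

ΔQ = 389 − 446.4 = -57.4; midpoint Q̄ = (446.4 + 389)/2 = 417.7.
ΔI = 65800 − 94330 = -28530; midpoint Ī = (94330 + 65800)/2 = 80065.
η = (ΔQ/Q̄) ÷ (ΔI/Ī) = (-57.4/417.7) ÷ (-28530/80065) = 0.386.
0 < η < 1 ⇒ necessity.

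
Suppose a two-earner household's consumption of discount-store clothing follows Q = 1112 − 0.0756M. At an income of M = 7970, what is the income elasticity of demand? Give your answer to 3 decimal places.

-1.183

At M = 7970: Q = 509.468.
dQ/dM = −0.0756.
η = (dQ/dM)·(M/Q) = -0.0756 × (7970/509.468) = -1.183.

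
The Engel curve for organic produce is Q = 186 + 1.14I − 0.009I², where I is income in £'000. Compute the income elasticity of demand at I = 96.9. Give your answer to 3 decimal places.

At I = 96.9: Q = 211.9595.
dQ/dI = 1.14 − 0.018I = -0.60420.
η = (dQ/dI)·(I/Q) = -0.60420 × (96.9/211.9595) = -0.276.

-0.276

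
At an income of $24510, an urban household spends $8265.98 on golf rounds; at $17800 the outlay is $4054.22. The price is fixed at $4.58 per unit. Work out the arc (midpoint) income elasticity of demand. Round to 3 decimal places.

2.156

With a constant price, Q₁ = 8265.98/4.58 = 1804.799 and Q₂ = 4054.22/4.58 = 885.201 (equivalently, work directly with expenditure since P cancels).
Midpoint %ΔQ = (4054.22 − 8265.98)/6160.10 = -0.68372; midpoint %ΔI = (17800 − 24510)/21155 = -0.31718.
η = -0.68372 / -0.31718 = 2.156.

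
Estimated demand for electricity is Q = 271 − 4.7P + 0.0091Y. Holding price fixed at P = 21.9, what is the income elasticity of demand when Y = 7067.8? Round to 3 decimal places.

0.277

At P = 21.9, Y = 7067.8: Q = 232.387.
Holding P constant, ∂Q/∂Y = 0.0091.
η_Y = (∂Q/∂Y)·(Y/Q) = 0.0091 × (7067.8/232.387) = 0.277.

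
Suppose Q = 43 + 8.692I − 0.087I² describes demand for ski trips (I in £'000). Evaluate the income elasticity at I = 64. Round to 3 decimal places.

-0.644

At I = 64: Q = 242.9360.
dQ/dI = 8.692 − 0.174I = -2.44400.
η = (dQ/dI)·(I/Q) = -2.44400 × (64/242.9360) = -0.644.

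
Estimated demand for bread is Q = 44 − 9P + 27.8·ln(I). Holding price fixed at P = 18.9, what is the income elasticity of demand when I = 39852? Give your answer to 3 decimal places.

At P = 18.9, I = 39852: Q = 168.383.
Holding P constant, ∂Q/∂I = 27.8/I = 0.000697581.
η_I = (∂Q/∂I)·(I/Q) = 0.000697581 × (39852/168.383) = 0.165.

0.165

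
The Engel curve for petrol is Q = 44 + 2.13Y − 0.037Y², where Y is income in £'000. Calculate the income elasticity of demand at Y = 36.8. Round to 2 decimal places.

-0.30

At Y = 36.8: Q = 72.2771.
dQ/dY = 2.13 − 0.074Y = -0.59320.
η = (dQ/dY)·(Y/Q) = -0.59320 × (36.8/72.2771) = -0.30.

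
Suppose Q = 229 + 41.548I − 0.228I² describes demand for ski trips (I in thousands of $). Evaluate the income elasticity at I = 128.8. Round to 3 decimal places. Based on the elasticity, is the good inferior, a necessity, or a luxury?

At I = 128.8: Q = 1797.9901.
dQ/dI = 41.548 − 0.456I = -17.18480.
η = (dQ/dI)·(I/Q) = -17.18480 × (128.8/1797.9901) = -1.231.
η < 0 ⇒ inferior good.

-1.231 (inferior good)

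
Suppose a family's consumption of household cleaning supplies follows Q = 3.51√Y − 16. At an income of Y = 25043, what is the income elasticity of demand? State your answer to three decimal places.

At Y = 25043: Q = 539.457.
dQ/dY = 3.51/(2√Y) = 0.0110901 at this income.
η = (dQ/dY)·(Y/Q) = 0.0110901 × (25043/539.457) = 0.515.

0.515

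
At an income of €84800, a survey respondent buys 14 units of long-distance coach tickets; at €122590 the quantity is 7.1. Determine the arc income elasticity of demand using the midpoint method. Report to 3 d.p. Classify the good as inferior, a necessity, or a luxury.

ΔQ = 7.1 − 14 = -6.9; midpoint Q̄ = (14 + 7.1)/2 = 10.55.
ΔI = 122590 − 84800 = 37790; midpoint Ī = (84800 + 122590)/2 = 103695.
η = (ΔQ/Q̄) ÷ (ΔI/Ī) = (-6.9/10.55) ÷ (37790/103695) = -1.795.
η < 0 ⇒ inferior good.

-1.795 (inferior good)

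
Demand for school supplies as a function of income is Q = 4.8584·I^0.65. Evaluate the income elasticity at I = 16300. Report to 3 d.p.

For Q = A·I^β the income elasticity is constant and equal to β.
Here β = 0.65, so η = 0.650.

0.650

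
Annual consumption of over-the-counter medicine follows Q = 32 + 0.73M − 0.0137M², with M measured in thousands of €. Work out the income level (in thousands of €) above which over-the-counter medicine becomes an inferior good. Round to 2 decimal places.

26.64

dQ/dM = 0.73 − 0.0274M.
The good is inferior where dQ/dM < 0. Setting dQ/dM = 0 gives M = 0.73 / 0.0274 = 26.64.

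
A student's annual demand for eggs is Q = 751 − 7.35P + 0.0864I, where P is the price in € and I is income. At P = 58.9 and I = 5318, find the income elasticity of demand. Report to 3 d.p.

0.591

At P = 58.9, I = 5318: Q = 777.560.
Holding P constant, ∂Q/∂I = 0.0864.
η_I = (∂Q/∂I)·(I/Q) = 0.0864 × (5318/777.560) = 0.591.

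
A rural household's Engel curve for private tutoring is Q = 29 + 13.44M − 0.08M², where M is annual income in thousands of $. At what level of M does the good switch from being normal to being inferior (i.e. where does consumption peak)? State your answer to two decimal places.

dQ/dM = 13.44 − 0.16M.
The good is inferior where dQ/dM < 0. Setting dQ/dM = 0 gives M = 13.44 / 0.16 = 84.00.

84.00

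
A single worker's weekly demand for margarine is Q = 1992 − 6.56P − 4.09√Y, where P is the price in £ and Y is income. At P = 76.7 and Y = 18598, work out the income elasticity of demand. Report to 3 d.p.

-0.300

At P = 76.7, Y = 18598: Q = 931.076.
Holding P constant, ∂Q/∂Y = -4.09/(2√Y) = -0.0149955.
η_Y = (∂Q/∂Y)·(Y/Q) = -0.0149955 × (18598/931.076) = -0.300.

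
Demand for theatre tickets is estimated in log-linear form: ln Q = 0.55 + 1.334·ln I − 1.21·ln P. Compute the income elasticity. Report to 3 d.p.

In a log-linear demand, the coefficient on ln I is the income elasticity.
So η = 1.334.

1.334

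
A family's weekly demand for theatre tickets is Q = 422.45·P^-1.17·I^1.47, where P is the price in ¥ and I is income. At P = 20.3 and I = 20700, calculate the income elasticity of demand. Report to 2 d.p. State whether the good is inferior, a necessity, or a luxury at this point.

1.47 (luxury)

For a multiplicative demand Q = A·P^α·I^β, the income elasticity is β everywhere.
Here β = 1.47, so η = 1.47.
Since η > 1, this is a luxury.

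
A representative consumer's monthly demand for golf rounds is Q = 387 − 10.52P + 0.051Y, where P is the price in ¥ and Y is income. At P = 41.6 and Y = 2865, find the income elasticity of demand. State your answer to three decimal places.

At P = 41.6, Y = 2865: Q = 95.483.
Holding P constant, ∂Q/∂Y = 0.051.
η_Y = (∂Q/∂Y)·(Y/Q) = 0.051 × (2865/95.483) = 1.530.

1.530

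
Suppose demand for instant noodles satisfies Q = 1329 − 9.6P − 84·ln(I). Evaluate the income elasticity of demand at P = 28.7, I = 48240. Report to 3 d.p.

-0.569

At P = 28.7, I = 48240: Q = 147.629.
Holding P constant, ∂Q/∂I = -84/I = -0.00174129.
η_I = (∂Q/∂I)·(I/Q) = -0.00174129 × (48240/147.629) = -0.569.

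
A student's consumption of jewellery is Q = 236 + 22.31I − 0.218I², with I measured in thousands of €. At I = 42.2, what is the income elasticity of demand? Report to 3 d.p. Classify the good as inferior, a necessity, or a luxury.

At I = 42.2: Q = 789.2589.
dQ/dI = 22.31 − 0.436I = 3.91080.
η = (dQ/dI)·(I/Q) = 3.91080 × (42.2/789.2589) = 0.209.
0 < η < 1 ⇒ necessity.

0.209 (necessity)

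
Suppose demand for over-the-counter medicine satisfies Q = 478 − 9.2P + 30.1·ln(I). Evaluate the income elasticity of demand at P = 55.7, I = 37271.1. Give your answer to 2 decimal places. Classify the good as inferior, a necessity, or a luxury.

0.11 (necessity)

At P = 55.7, I = 37271.1: Q = 282.392.
Holding P constant, ∂Q/∂I = 30.1/I = 0.000807596.
η_I = (∂Q/∂I)·(I/Q) = 0.000807596 × (37271.1/282.392) = 0.11.
Since 0 < η < 1, this is a necessity.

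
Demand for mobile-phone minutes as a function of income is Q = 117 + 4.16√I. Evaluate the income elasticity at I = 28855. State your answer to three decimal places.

At I = 28855: Q = 823.649.
dQ/dI = 4.16/(2√I) = 0.0122448 at this income.
η = (dQ/dI)·(I/Q) = 0.0122448 × (28855/823.649) = 0.429.

0.429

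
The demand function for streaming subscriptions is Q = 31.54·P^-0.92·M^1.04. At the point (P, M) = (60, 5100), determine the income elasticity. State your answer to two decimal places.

1.04

For a multiplicative demand Q = A·P^α·M^β, the income elasticity is β everywhere.
Here β = 1.04, so η = 1.04.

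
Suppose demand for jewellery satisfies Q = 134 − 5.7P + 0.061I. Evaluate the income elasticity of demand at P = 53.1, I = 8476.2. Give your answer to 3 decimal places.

1.484

At P = 53.1, I = 8476.2: Q = 348.378.
Holding P constant, ∂Q/∂I = 0.061.
η_I = (∂Q/∂I)·(I/Q) = 0.061 × (8476.2/348.378) = 1.484.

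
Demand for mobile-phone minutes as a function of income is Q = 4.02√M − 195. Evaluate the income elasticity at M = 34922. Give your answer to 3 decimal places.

0.675

At M = 34922: Q = 556.235.
dQ/dM = 4.02/(2√M) = 0.0107559 at this income.
η = (dQ/dM)·(M/Q) = 0.0107559 × (34922/556.235) = 0.675.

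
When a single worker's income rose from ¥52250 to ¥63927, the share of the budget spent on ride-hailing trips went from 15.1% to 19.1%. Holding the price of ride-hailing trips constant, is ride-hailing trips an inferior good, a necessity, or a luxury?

luxury

The budget share rises as income rises, so η > 1.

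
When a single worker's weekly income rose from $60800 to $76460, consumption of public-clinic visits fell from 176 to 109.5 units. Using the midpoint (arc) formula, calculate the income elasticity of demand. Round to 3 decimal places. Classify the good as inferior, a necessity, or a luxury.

-2.042 (inferior good)

ΔQ = 109.5 − 176 = -66.5; midpoint Q̄ = (176 + 109.5)/2 = 142.75.
ΔI = 76460 − 60800 = 15660; midpoint Ī = (60800 + 76460)/2 = 68630.
η = (ΔQ/Q̄) ÷ (ΔI/Ī) = (-66.5/142.75) ÷ (15660/68630) = -2.042.
η < 0 ⇒ inferior good.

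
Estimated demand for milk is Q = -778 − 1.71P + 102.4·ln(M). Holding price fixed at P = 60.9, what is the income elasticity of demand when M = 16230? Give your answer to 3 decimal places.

0.926

At P = 60.9, M = 16230: Q = 110.590.
Holding P constant, ∂Q/∂M = 102.4/M = 0.0063093.
η_M = (∂Q/∂M)·(M/Q) = 0.0063093 × (16230/110.590) = 0.926.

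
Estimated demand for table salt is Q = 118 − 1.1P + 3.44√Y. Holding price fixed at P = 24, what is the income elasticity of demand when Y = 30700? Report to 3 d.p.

0.434

At P = 24, Y = 30700: Q = 694.337.
Holding P constant, ∂Q/∂Y = 3.44/(2√Y) = 0.00981656.
η_Y = (∂Q/∂Y)·(Y/Q) = 0.00981656 × (30700/694.337) = 0.434.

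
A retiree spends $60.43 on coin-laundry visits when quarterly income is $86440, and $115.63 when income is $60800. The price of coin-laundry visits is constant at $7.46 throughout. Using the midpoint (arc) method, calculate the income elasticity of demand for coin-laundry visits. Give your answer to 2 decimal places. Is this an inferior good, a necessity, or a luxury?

With a constant price, Q₁ = 60.43/7.46 = 8.101 and Q₂ = 115.63/7.46 = 15.500 (equivalently, work directly with expenditure since P cancels).
Midpoint %ΔQ = (115.63 − 60.43)/88.03 = 0.62706; midpoint %ΔI = (60800 − 86440)/73620 = -0.34827.
η = 0.62706 / -0.34827 = -1.80.
η < 0 ⇒ inferior good.

-1.80 (inferior good)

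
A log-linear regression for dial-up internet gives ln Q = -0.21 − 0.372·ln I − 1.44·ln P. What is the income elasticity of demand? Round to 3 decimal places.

In a log-linear demand, the coefficient on ln I is the income elasticity.
So η = -0.372.

-0.372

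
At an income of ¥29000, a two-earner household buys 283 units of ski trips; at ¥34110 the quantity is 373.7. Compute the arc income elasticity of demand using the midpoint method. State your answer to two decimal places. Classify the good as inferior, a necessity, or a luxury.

ΔQ = 373.7 − 283 = 90.7; midpoint Q̄ = (283 + 373.7)/2 = 328.35.
ΔI = 34110 − 29000 = 5110; midpoint Ī = (29000 + 34110)/2 = 31555.
η = (ΔQ/Q̄) ÷ (ΔI/Ī) = (90.7/328.35) ÷ (5110/31555) = 1.71.
η > 1 ⇒ luxury.

1.71 (luxury)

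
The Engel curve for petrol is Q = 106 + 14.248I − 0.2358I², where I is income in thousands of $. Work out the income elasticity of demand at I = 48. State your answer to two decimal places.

-1.63

At I = 48: Q = 246.6208.
dQ/dI = 14.248 − 0.4716I = -8.38880.
η = (dQ/dI)·(I/Q) = -8.38880 × (48/246.6208) = -1.63.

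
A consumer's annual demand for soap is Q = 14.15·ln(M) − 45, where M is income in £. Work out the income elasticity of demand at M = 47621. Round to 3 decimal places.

At M = 47621: Q = 107.410.
dQ/dM = 14.15/M = 0.000297138 at this income.
η = (dQ/dM)·(M/Q) = 0.000297138 × (47621/107.410) = 0.132.

0.132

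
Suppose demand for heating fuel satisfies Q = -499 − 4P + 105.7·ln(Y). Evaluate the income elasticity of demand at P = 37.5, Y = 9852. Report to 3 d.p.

At P = 37.5, Y = 9852: Q = 322.957.
Holding P constant, ∂Q/∂Y = 105.7/Y = 0.0107288.
η_Y = (∂Q/∂Y)·(Y/Q) = 0.0107288 × (9852/322.957) = 0.327.

0.327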